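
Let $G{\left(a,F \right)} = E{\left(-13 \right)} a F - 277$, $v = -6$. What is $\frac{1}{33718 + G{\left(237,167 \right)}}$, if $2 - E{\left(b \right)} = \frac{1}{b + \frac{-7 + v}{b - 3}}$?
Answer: $\frac{65}{7530023} \approx 8.6321 \cdot 10^{-6}$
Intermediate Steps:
$E{\left(b \right)} = 2 - \frac{1}{b - \frac{13}{-3 + b}}$ ($E{\left(b \right)} = 2 - \frac{1}{b + \frac{-7 - 6}{b - 3}} = 2 - \frac{1}{b - \frac{13}{-3 + b}}$)
$G{\left(a,F \right)} = -277 + \frac{406 F a}{195}$ ($G{\left(a,F \right)} = \frac{23 - 2 \left(-13\right)^{2} + 7 \left(-13\right)}{13 - \left(-13\right)^{2} + 3 \left(-13\right)} a F - 277 = \frac{23 - 338 - 91}{13 - 169 - 39} a F - 277 = \frac{1}{-195} \left(-406\right) a F - 277 = \left(- \frac{1}{195}\right) \left(-406\right) a F - 277 = \frac{406 a}{195} F - 277 = \frac{406 F a}{195} - 277 = -277 + \frac{406 F a}{195}$)
$\frac{1}{33718 + G{\left(237,167 \right)}} = \frac{1}{33718 - \left(277 - \frac{5356358}{65}\right)} = \frac{1}{33718 + \left(-277 + \frac{5356358}{65}\right)} = \frac{1}{33718 + \frac{5338353}{65}} = \frac{1}{\frac{7530023}{65}} = \frac{65}{7530023}$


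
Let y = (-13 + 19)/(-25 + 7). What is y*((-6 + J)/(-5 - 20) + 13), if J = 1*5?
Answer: -326/75 ≈ -4.3467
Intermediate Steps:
J = 5
y = -1/3 (y = 6/(-18) = 6*(-1/18) = -1/3 ≈ -0.33333)
y*((-6 + J)/(-5 - 20) + 13) = -((-6 + 5)/(-5 - 20) + 13)/3 = -(-1/(-25) + 13)/3 = -(-1*(-1/25) + 13)/3 = -(1/25 + 13)/3 = -1/3*326/25 = -326/75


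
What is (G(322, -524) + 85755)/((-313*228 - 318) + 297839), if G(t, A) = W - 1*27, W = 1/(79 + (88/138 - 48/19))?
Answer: 456131685/1203309979 ≈ 0.37906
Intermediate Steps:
W = 1311/101093 (W = 1/(79 + (88*(1/138) - 48*1/19)) = 1/(79 + (44/69 - 48/19)) = 1/(79 - 2476/1311) = 1/(101093/1311) = 1311/101093 ≈ 0.012968)
G(t, A) = -2728200/101093 (G(t, A) = 1311/101093 - 1*27 = 1311/101093 - 27 = -2728200/101093)
(G(322, -524) + 85755)/((-313*228 - 318) + 297839) = (-2728200/101093 + 85755)/((-313*228 - 318) + 297839) = 8666502015/(101093*((-71364 - 318) + 297839)) = 8666502015/(101093*(-71682 + 297839)) = (8666502015/101093)/226157 = (8666502015/101093)*(1/226157) = 456131685/1203309979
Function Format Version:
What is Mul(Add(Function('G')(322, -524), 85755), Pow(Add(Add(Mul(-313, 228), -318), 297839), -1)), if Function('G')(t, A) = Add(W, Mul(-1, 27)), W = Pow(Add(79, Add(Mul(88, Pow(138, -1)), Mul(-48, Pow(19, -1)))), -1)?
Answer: Rational(456131685, 1203309979) ≈ 0.37906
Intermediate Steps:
W = Rational(1311, 101093) (W = Pow(Add(79, Add(Mul(88, Rational(1, 138)), Mul(-48, Rational(1, 19)))), -1) = Pow(Add(79, Add(Rational(44, 69), Rational(-48, 19))), -1) = Pow(Add(79, Rational(-2476, 1311)), -1) = Pow(Rational(101093, 1311), -1) = Rational(1311, 101093) ≈ 0.012968)
Function('G')(t, A) = Rational(-2728200, 101093) (Function('G')(t, A) = Add(Rational(1311, 101093), Mul(-1, 27)) = Add(Rational(1311, 101093), -27) = Rational(-2728200, 101093))
Mul(Add(Function('G')(322, -524), 85755), Pow(Add(Add(Mul(-313, 228), -318), 297839), -1)) = Mul(Add(Rational(-2728200, 101093), 85755), Pow(Add(Add(Mul(-313, 228), -318), 297839), -1)) = Mul(Rational(8666502015, 101093), Pow(Add(Add(-71364, -318), 297839), -1)) = Mul(Rational(8666502015, 101093), Pow(Add(-71682, 297839), -1)) = Mul(Rational(8666502015, 101093), Pow(226157, -1)) = Mul(Rational(8666502015, 101093), Rational(1, 226157)) = Rational(456131685, 1203309979)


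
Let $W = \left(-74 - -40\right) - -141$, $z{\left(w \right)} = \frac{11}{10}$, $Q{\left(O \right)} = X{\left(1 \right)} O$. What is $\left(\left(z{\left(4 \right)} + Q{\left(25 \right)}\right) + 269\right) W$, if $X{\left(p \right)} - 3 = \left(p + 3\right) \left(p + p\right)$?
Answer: $\frac{583257}{10} \approx 58326.0$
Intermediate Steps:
$X{\left(p \right)} = 3 + 2 p \left(3 + p\right)$ ($X{\left(p \right)} = 3 + \left(p + 3\right) \left(p + p\right) = 3 + \left(3 + p\right) 2 p = 3 + 2 p \left(3 + p\right)$)
$Q{\left(O \right)} = 11 O$ ($Q{\left(O \right)} = \left(3 + 2 \cdot 1^{2} + 6 \cdot 1\right) O = \left(3 + 2 \cdot 1 + 6\right) O = \left(3 + 2 + 6\right) O = 11 O$)
$z{\left(w \right)} = \frac{11}{10}$ ($z{\left(w \right)} = 11 \cdot \frac{1}{10} = \frac{11}{10}$)
$W = 107$ ($W = \left(-74 + 40\right) + 141 = -34 + 141 = 107$)
$\left(\left(z{\left(4 \right)} + Q{\left(25 \right)}\right) + 269\right) W = \left(\left(\frac{11}{10} + 11 \cdot 25\right) + 269\right) 107 = \left(\left(\frac{11}{10} + 275\right) + 269\right) 107 = \left(\frac{2761}{10} + 269\right) 107 = \frac{5451}{10} \cdot 107 = \frac{583257}{10}$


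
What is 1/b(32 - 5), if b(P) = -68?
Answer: -1/68 ≈ -0.014706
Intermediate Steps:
1/b(32 - 5) = 1/(-68) = -1/68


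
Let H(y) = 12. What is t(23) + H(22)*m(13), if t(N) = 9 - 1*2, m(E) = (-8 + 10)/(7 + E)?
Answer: 41/5 ≈ 8.2000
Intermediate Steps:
m(E) = 2/(7 + E)
t(N) = 7 (t(N) = 9 - 2 = 7)
t(23) + H(22)*m(13) = 7 + 12*(2/(7 + 13)) = 7 + 12*(2/20) = 7 + 12*(2*(1/20)) = 7 + 12*(⅒) = 7 + 6/5 = 41/5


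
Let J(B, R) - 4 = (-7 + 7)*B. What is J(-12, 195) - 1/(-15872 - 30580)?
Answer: 185809/46452 ≈ 4.0000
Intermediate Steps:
J(B, R) = 4 (J(B, R) = 4 + (-7 + 7)*B = 4 + 0*B = 4 + 0 = 4)
J(-12, 195) - 1/(-15872 - 30580) = 4 - 1/(-15872 - 30580) = 4 - 1/(-46452) = 4 - 1*(-1/46452) = 4 + 1/46452 = 185809/46452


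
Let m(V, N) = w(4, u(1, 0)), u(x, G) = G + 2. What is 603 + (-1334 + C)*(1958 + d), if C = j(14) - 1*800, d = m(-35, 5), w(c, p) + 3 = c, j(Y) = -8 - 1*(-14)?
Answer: -4168149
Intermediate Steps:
u(x, G) = 2 + G
j(Y) = 6 (j(Y) = -8 + 14 = 6)
w(c, p) = -3 + c
m(V, N) = 1 (m(V, N) = -3 + 4 = 1)
d = 1
C = -794 (C = 6 - 1*800 = 6 - 800 = -794)
603 + (-1334 + C)*(1958 + d) = 603 + (-1334 - 794)*(1958 + 1) = 603 - 2128*1959 = 603 - 4168752 = -4168149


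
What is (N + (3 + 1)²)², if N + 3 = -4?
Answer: 81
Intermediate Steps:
N = -7 (N = -3 - 4 = -7)
(N + (3 + 1)²)² = (-7 + (3 + 1)²)² = (-7 + 4²)² = (-7 + 16)² = 9² = 81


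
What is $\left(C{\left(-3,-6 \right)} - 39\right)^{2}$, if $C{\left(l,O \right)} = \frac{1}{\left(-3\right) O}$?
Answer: $\frac{491401}{324} \approx 1516.7$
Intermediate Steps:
$C{\left(l,O \right)} = - \frac{1}{3 O}$
$\left(C{\left(-3,-6 \right)} - 39\right)^{2} = \left(- \frac{1}{3 \left(-6\right)} - 39\right)^{2} = \left(\left(- \frac{1}{3}\right) \left(- \frac{1}{6}\right) - 39\right)^{2} = \left(\frac{1}{18} - 39\right)^{2} = \left(- \frac{701}{18}\right)^{2} = \frac{491401}{324}$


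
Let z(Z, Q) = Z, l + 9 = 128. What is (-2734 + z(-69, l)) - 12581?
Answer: -15384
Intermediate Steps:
l = 119 (l = -9 + 128 = 119)
(-2734 + z(-69, l)) - 12581 = (-2734 - 69) - 12581 = -2803 - 12581 = -15384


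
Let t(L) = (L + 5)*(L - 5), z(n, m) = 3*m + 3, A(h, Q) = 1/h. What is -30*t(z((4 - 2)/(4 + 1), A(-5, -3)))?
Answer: 2886/5 ≈ 577.20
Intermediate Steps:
z(n, m) = 3 + 3*m
t(L) = (-5 + L)*(5 + L) (t(L) = (5 + L)*(-5 + L) = (-5 + L)*(5 + L))
-30*t(z((4 - 2)/(4 + 1), A(-5, -3))) = -30*(-25 + (3 + 3/(-5))²) = -30*(-25 + (3 + 3*(-⅕))²) = -30*(-25 + (3 - ⅗)²) = -30*(-25 + (12/5)²) = -30*(-25 + 144/25) = -30*(-481/25) = 2886/5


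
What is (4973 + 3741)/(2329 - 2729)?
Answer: -4357/200 ≈ -21.785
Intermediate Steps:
(4973 + 3741)/(2329 - 2729) = 8714/(-400) = 8714*(-1/400) = -4357/200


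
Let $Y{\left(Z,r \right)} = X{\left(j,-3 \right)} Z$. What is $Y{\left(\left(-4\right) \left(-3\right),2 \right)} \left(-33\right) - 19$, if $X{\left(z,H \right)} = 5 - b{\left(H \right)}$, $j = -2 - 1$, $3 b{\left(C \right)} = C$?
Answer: $-2395$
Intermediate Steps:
$b{\left(C \right)} = \frac{C}{3}$
$j = -3$ ($j = -2 - 1 = -3$)
$X{\left(z,H \right)} = 5 - \frac{H}{3}$
$Y{\left(Z,r \right)} = 6 Z$ ($Y{\left(Z,r \right)} = \left(5 - -1\right) Z = \left(5 + 1\right) Z = 6 Z$)
$Y{\left(\left(-4\right) \left(-3\right),2 \right)} \left(-33\right) - 19 = 6 \left(\left(-4\right) \left(-3\right)\right) \left(-33\right) - 19 = 6 \cdot 12 \left(-33\right) - 19 = 72 \left(-33\right) - 19 = -2376 - 19 = -2395$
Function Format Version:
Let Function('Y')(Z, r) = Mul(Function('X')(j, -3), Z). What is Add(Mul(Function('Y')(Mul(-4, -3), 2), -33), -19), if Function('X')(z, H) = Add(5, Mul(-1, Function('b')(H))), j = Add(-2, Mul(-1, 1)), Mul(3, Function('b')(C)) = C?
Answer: -2395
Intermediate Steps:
Function('b')(C) = Mul(Rational(1, 3), C)
j = -3 (j = Add(-2, -1) = -3)
Function('X')(z, H) = Add(5, Mul(Rational(-1, 3), H)) (Function('X')(z, H) = Add(5, Mul(-1, Mul(Rational(1, 3), H))) = Add(5, Mul(Rational(-1, 3), H)))
Function('Y')(Z, r) = Mul(6, Z) (Function('Y')(Z, r) = Mul(Add(5, Mul(Rational(-1, 3), -3)), Z) = Mul(Add(5, 1), Z) = Mul(6, Z))
Add(Mul(Function('Y')(Mul(-4, -3), 2), -33), -19) = Add(Mul(Mul(6, Mul(-4, -3)), -33), -19) = Add(Mul(Mul(6, 12), -33), -19) = Add(Mul(72, -33), -19) = Add(-2376, -19) = -2395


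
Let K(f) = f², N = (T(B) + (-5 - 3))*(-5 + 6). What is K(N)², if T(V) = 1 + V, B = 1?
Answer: 1296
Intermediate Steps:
N = -6 (N = ((1 + 1) + (-5 - 3))*(-5 + 6) = (2 - 8)*1 = -6*1 = -6)
K(N)² = ((-6)²)² = 36² = 1296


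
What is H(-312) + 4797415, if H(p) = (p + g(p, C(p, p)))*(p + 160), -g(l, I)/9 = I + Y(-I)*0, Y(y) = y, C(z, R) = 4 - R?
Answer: 5277127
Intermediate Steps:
g(l, I) = -9*I (g(l, I) = -9*(I - I*0) = -9*(I + 0) = -9*I)
H(p) = (-36 + 10*p)*(160 + p) (H(p) = (p - 9*(4 - p))*(p + 160) = (p + (-36 + 9*p))*(160 + p) = (-36 + 10*p)*(160 + p))
H(-312) + 4797415 = (-5760 + 10*(-312)² + 1564*(-312)) + 4797415 = (-5760 + 10*97344 - 487968) + 4797415 = (-5760 + 973440 - 487968) + 4797415 = 479712 + 4797415 = 5277127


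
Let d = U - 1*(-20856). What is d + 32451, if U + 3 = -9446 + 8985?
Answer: 52843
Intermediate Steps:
U = -464 (U = -3 + (-9446 + 8985) = -3 - 461 = -464)
d = 20392 (d = -464 - 1*(-20856) = -464 + 20856 = 20392)
d + 32451 = 20392 + 32451 = 52843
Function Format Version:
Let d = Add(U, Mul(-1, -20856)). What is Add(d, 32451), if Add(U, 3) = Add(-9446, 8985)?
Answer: 52843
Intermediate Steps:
U = -464 (U = Add(-3, Add(-9446, 8985)) = Add(-3, -461) = -464)
d = 20392 (d = Add(-464, Mul(-1, -20856)) = Add(-464, 20856) = 20392)
Add(d, 32451) = Add(20392, 32451) = 52843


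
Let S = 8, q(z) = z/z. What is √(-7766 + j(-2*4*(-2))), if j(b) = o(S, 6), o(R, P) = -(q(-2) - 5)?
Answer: I*√7762 ≈ 88.102*I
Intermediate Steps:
q(z) = 1
o(R, P) = 4 (o(R, P) = -(1 - 5) = -1*(-4) = 4)
j(b) = 4
√(-7766 + j(-2*4*(-2))) = √(-7766 + 4) = √(-7762) = I*√7762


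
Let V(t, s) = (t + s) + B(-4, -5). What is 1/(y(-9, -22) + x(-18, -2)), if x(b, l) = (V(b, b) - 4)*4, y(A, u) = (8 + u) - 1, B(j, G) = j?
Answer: -1/191 ≈ -0.0052356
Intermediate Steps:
V(t, s) = -4 + s + t (V(t, s) = (t + s) - 4 = (s + t) - 4 = -4 + s + t)
y(A, u) = 7 + u
x(b, l) = -32 + 8*b (x(b, l) = ((-4 + b + b) - 4)*4 = ((-4 + 2*b) - 4)*4 = (-8 + 2*b)*4 = -32 + 8*b)
1/(y(-9, -22) + x(-18, -2)) = 1/((7 - 22) + (-32 + 8*(-18))) = 1/(-15 + (-32 - 144)) = 1/(-15 - 176) = 1/(-191) = -1/191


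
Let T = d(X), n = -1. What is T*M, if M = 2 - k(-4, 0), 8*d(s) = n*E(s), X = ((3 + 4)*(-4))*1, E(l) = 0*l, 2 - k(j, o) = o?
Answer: 0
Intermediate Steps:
k(j, o) = 2 - o
E(l) = 0
X = -28 (X = (7*(-4))*1 = -28*1 = -28)
d(s) = 0 (d(s) = (-1*0)/8 = (⅛)*0 = 0)
T = 0
M = 0 (M = 2 - (2 - 1*0) = 2 - (2 + 0) = 2 - 1*2 = 2 - 2 = 0)
T*M = 0*0 = 0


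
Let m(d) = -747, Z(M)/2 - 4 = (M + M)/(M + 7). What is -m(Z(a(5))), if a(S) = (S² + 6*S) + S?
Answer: 747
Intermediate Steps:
a(S) = S² + 7*S
Z(M) = 8 + 4*M/(7 + M) (Z(M) = 8 + 2*((M + M)/(M + 7)) = 8 + 2*((2*M)/(7 + M)) = 8 + 2*(2*M/(7 + M)) = 8 + 4*M/(7 + M))
-m(Z(a(5))) = -1*(-747) = 747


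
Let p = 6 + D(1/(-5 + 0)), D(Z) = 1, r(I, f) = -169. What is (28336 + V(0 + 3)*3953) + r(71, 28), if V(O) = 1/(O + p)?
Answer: 285623/10 ≈ 28562.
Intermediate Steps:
p = 7 (p = 6 + 1 = 7)
V(O) = 1/(7 + O) (V(O) = 1/(O + 7) = 1/(7 + O))
(28336 + V(0 + 3)*3953) + r(71, 28) = (28336 + 3953/(7 + (0 + 3))) - 169 = (28336 + 3953/(7 + 3)) - 169 = (28336 + 3953/10) - 169 = 287313/10 - 169 = 285623/10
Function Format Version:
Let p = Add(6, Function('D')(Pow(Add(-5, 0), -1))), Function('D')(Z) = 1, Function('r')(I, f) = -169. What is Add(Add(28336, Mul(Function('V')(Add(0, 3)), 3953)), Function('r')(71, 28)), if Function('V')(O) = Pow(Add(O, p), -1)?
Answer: Rational(285623, 10) ≈ 28562.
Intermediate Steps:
p = 7 (p = Add(6, 1) = 7)
Function('V')(O) = Pow(Add(7, O), -1) (Function('V')(O) = Pow(Add(O, 7), -1) = Pow(Add(7, O), -1))
Add(Add(28336, Mul(Function('V')(Add(0, 3)), 3953)), Function('r')(71, 28)) = Add(Add(28336, Mul(Pow(Add(7, Add(0, 3)), -1), 3953)), -169) = Add(Add(28336, Mul(Pow(Add(7, 3), -1), 3953)), -169) = Add(Add(28336, Mul(Pow(10, -1), 3953)), -169) = Add(Add(28336, Mul(Rational(1, 10), 3953)), -169) = Add(Add(28336, Rational(3953, 10)), -169) = Add(Rational(287313, 10), -169) = Rational(285623, 10)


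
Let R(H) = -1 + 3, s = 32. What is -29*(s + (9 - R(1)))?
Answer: -1131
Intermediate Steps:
R(H) = 2
-29*(s + (9 - R(1))) = -29*(32 + (9 - 1*2)) = -29*(32 + (9 - 2)) = -29*(32 + 7) = -29*39 = -1131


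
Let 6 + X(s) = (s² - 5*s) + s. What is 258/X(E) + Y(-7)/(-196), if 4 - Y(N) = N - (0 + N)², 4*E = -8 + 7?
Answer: -203457/3871 ≈ -52.559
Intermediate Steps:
E = -¼ (E = (-8 + 7)/4 = (¼)*(-1) = -¼ ≈ -0.25000)
X(s) = -6 + s² - 4*s (X(s) = -6 + ((s² - 5*s) + s) = -6 + (s² - 4*s) = -6 + s² - 4*s)
Y(N) = 4 + N² - N (Y(N) = 4 - (N - (0 + N)²) = 4 - (N - N²) = 4 + (N² - N) = 4 + N² - N)
258/X(E) + Y(-7)/(-196) = 258/(-6 + (-¼)² - 4*(-¼)) + (4 + (-7)² - 1*(-7))/(-196) = 258/(-6 + 1/16 + 1) + (4 + 49 + 7)*(-1/196) = 258/(-79/16) + 60*(-1/196) = 258*(-16/79) - 15/49 = -4128/79 - 15/49 = -203457/3871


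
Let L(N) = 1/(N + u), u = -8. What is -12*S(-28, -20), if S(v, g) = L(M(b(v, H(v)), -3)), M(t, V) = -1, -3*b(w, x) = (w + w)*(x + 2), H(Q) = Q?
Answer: 4/3 ≈ 1.3333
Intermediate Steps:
b(w, x) = -2*w*(2 + x)/3 (b(w, x) = -(w + w)*(x + 2)/3 = -2*w*(2 + x)/3)
L(N) = 1/(-8 + N) (L(N) = 1/(N - 8) = 1/(-8 + N))
S(v, g) = -⅑ (S(v, g) = 1/(-8 - 1) = 1/(-9) = -⅑)
-12*S(-28, -20) = -12*(-⅑) = 4/3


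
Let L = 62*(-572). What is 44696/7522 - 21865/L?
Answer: 874783737/133380104 ≈ 6.5586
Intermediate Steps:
L = -35464
44696/7522 - 21865/L = 44696/7522 - 21865/(-35464) = 44696*(1/7522) - 21865*(-1/35464) = 22348/3761 + 21865/35464 = 874783737/133380104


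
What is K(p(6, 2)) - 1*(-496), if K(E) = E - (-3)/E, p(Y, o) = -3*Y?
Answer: 2867/6 ≈ 477.83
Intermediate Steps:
K(E) = E + 3/E
K(p(6, 2)) - 1*(-496) = (-3*6 + 3/((-3*6))) - 1*(-496) = (-18 + 3/(-18)) + 496 = (-18 + 3*(-1/18)) + 496 = (-18 - 1/6) + 496 = -109/6 + 496 = 2867/6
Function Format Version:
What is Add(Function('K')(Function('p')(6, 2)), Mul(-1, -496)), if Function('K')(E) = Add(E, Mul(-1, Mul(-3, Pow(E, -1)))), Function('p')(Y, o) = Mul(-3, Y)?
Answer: Rational(2867, 6) ≈ 477.83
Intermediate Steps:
Function('K')(E) = Add(E, Mul(3, Pow(E, -1)))
Add(Function('K')(Function('p')(6, 2)), Mul(-1, -496)) = Add(Add(Mul(-3, 6), Mul(3, Pow(Mul(-3, 6), -1))), Mul(-1, -496)) = Add(Add(-18, Mul(3, Pow(-18, -1))), 496) = Add(Add(-18, Mul(3, Rational(-1, 18))), 496) = Add(Add(-18, Rational(-1, 6)), 496) = Add(Rational(-109, 6), 496) = Rational(2867, 6)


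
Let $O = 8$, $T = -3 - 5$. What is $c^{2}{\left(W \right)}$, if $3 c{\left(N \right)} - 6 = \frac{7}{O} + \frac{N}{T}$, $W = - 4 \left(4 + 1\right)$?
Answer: $\frac{625}{64} \approx 9.7656$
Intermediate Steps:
$T = -8$
$W = -20$ ($W = \left(-4\right) 5 = -20$)
$c{\left(N \right)} = \frac{55}{24} - \frac{N}{24}$ ($c{\left(N \right)} = 2 + \frac{\frac{7}{8} + \frac{N}{-8}}{3} = 2 + \frac{7 \cdot \frac{1}{8} + N \left(- \frac{1}{8}\right)}{3} = 2 + \frac{\frac{7}{8} - \frac{N}{8}}{3} = 2 - \left(- \frac{7}{24} + \frac{N}{24}\right) = \frac{55}{24} - \frac{N}{24}$)
$c^{2}{\left(W \right)} = \left(\frac{55}{24} - - \frac{5}{6}\right)^{2} = \left(\frac{55}{24} + \frac{5}{6}\right)^{2} = \left(\frac{25}{8}\right)^{2} = \frac{625}{64}$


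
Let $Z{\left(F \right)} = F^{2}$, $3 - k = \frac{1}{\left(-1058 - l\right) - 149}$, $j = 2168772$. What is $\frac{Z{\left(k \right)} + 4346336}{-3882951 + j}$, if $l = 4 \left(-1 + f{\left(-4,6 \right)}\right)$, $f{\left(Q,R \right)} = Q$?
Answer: $- \frac{2041288458476}{805075023817} \approx -2.5355$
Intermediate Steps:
$l = -20$ ($l = 4 \left(-1 - 4\right) = 4 \left(-5\right) = -20$)
$k = \frac{3562}{1187}$ ($k = 3 - \frac{1}{\left(-1058 - -20\right) - 149} = 3 - \frac{1}{\left(-1058 + 20\right) - 149} = 3 - \frac{1}{-1038 - 149} = 3 - \frac{1}{-1187} = 3 - - \frac{1}{1187} = 3 + \frac{1}{1187} = \frac{3562}{1187} \approx 3.0008$)
$\frac{Z{\left(k \right)} + 4346336}{-3882951 + j} = \frac{\left(\frac{3562}{1187}\right)^{2} + 4346336}{-3882951 + 2168772} = \frac{\frac{12687844}{1408969} + 4346336}{-1714179} = \frac{6123865375428}{1408969} \left(- \frac{1}{1714179}\right) = - \frac{2041288458476}{805075023817}$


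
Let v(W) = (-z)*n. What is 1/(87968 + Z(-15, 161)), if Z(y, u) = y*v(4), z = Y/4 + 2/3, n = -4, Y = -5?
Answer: 1/88003 ≈ 1.1363e-5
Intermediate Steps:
z = -7/12 (z = -5/4 + 2/3 = -5*¼ + 2*(⅓) = -5/4 + ⅔ = -7/12 ≈ -0.58333)
v(W) = -7/3 (v(W) = -1*(-7/12)*(-4) = (7/12)*(-4) = -7/3)
Z(y, u) = -7*y/3 (Z(y, u) = y*(-7/3) = -7*y/3)
1/(87968 + Z(-15, 161)) = 1/(87968 - 7/3*(-15)) = 1/(87968 + 35) = 1/88003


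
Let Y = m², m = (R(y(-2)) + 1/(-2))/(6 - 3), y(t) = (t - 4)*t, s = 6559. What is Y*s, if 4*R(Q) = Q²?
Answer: 33063919/36 ≈ 9.1844e+5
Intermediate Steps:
y(t) = t*(-4 + t) (y(t) = (-4 + t)*t = t*(-4 + t))
R(Q) = Q²/4
m = 71/6 (m = ((-2*(-4 - 2))²/4 + 1/(-2))/(6 - 3) = ((-2*(-6))²/4 - ½)/3 = ((¼)*12² - ½)*(⅓) = ((¼)*144 - ½)*(⅓) = (36 - ½)*(⅓) = (71/2)*(⅓) = 71/6 ≈ 11.833)
Y = 5041/36 (Y = (71/6)² = 5041/36 ≈ 140.03)
Y*s = (5041/36)*6559 = 33063919/36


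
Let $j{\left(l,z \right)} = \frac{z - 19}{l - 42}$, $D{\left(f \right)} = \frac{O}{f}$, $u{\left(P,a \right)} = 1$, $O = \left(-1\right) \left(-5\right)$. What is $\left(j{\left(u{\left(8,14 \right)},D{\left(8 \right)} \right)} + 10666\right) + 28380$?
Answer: $\frac{12807235}{328} \approx 39046.0$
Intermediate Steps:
$O = 5$
$D{\left(f \right)} = \frac{5}{f}$
$j{\left(l,z \right)} = \frac{-19 + z}{-42 + l}$
$\left(j{\left(u{\left(8,14 \right)},D{\left(8 \right)} \right)} + 10666\right) + 28380 = \left(\frac{-19 + \frac{5}{8}}{-42 + 1} + 10666\right) + 28380 = \left(\frac{-19 + 5 \cdot \frac{1}{8}}{-41} + 10666\right) + 28380 = \left(- \frac{-19 + \frac{5}{8}}{41} + 10666\right) + 28380 = \left(\left(- \frac{1}{41}\right) \left(- \frac{147}{8}\right) + 10666\right) + 28380 = \left(\frac{147}{328} + 10666\right) + 28380 = \frac{3498595}{328} + 28380 = \frac{12807235}{328}$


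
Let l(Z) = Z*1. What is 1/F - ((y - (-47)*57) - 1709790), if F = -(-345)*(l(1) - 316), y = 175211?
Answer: 166479232499/108675 ≈ 1.5319e+6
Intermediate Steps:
l(Z) = Z
F = -108675 (F = -(-345)*(1 - 316) = -(-345)*(-315) = -1*108675 = -108675)
1/F - ((y - (-47)*57) - 1709790) = 1/(-108675) - ((175211 - (-47)*57) - 1709790) = -1/108675 - ((175211 - 1*(-2679)) - 1709790) = -1/108675 - ((175211 + 2679) - 1709790) = -1/108675 - (177890 - 1709790) = -1/108675 - 1*(-1531900) = -1/108675 + 1531900 = 166479232499/108675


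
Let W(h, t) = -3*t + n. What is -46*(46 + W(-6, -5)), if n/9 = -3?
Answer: -1564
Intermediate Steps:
n = -27 (n = 9*(-3) = -27)
W(h, t) = -27 - 3*t (W(h, t) = -3*t - 27 = -27 - 3*t)
-46*(46 + W(-6, -5)) = -46*(46 + (-27 - 3*(-5))) = -46*(46 + (-27 + 15)) = -46*(46 - 12) = -46*34 = -1564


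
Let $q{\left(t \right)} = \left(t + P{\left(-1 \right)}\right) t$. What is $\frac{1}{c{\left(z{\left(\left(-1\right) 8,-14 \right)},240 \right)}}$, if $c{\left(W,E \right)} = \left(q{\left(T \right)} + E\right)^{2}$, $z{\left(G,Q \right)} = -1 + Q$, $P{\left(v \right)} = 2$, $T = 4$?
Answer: $\frac{1}{69696} \approx 1.4348 \cdot 10^{-5}$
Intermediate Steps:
$q{\left(t \right)} = t \left(2 + t\right)$ ($q{\left(t \right)} = \left(t + 2\right) t = \left(2 + t\right) t = t \left(2 + t\right)$)
$c{\left(W,E \right)} = \left(24 + E\right)^{2}$ ($c{\left(W,E \right)} = \left(4 \left(2 + 4\right) + E\right)^{2} = \left(4 \cdot 6 + E\right)^{2} = \left(24 + E\right)^{2}$)
$\frac{1}{c{\left(z{\left(\left(-1\right) 8,-14 \right)},240 \right)}} = \frac{1}{\left(24 + 240\right)^{2}} = \frac{1}{264^{2}} = \frac{1}{69696}$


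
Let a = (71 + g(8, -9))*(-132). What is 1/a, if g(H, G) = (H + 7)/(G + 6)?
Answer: -1/8712 ≈ -0.00011478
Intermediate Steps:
g(H, G) = (7 + H)/(6 + G)
a = -8712 (a = (71 + (7 + 8)/(6 - 9))*(-132) = (71 + 15/(-3))*(-132) = (71 - 1/3*15)*(-132) = (71 - 5)*(-132) = 66*(-132) = -8712)
1/a = 1/(-8712) = -1/8712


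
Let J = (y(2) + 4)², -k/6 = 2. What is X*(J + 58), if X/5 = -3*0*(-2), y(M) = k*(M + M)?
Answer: 0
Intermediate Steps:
k = -12 (k = -6*2 = -12)
y(M) = -24*M (y(M) = -12*(M + M) = -24*M)
J = 1936 (J = (-24*2 + 4)² = (-48 + 4)² = (-44)² = 1936)
X = 0 (X = 5*(-3*0*(-2)) = 5*(0*(-2)) = 5*0 = 0)
X*(J + 58) = 0*(1936 + 58) = 0*1994 = 0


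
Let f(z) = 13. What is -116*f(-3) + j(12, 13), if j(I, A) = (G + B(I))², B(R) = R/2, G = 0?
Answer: -1472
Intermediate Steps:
B(R) = R/2 (B(R) = R*(½) = R/2)
j(I, A) = I²/4 (j(I, A) = (0 + I/2)² = (I/2)² = I²/4)
-116*f(-3) + j(12, 13) = -116*13 + (¼)*12² = -1508 + (¼)*144 = -1508 + 36 = -1472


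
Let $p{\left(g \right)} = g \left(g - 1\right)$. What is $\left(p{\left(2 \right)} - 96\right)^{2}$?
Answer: $8836$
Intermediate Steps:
$p{\left(g \right)} = g \left(-1 + g\right)$
$\left(p{\left(2 \right)} - 96\right)^{2} = \left(2 \left(-1 + 2\right) - 96\right)^{2} = \left(2 \cdot 1 - 96\right)^{2} = \left(2 - 96\right)^{2} = \left(-94\right)^{2} = 8836$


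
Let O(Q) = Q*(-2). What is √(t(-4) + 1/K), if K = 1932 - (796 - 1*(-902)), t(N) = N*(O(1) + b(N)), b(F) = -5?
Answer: √170378/78 ≈ 5.2919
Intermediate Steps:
O(Q) = -2*Q
t(N) = -7*N (t(N) = N*(-2*1 - 5) = N*(-2 - 5) = N*(-7) = -7*N)
K = 234 (K = 1932 - (796 + 902) = 1932 - 1*1698 = 1932 - 1698 = 234)
√(t(-4) + 1/K) = √(-7*(-4) + 1/234) = √(28 + 1/234) = √(6553/234) = √170378/78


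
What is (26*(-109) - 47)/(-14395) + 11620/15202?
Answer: 105533431/109416395 ≈ 0.96451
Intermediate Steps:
(26*(-109) - 47)/(-14395) + 11620/15202 = (-2834 - 47)*(-1/14395) + 11620*(1/15202) = -2881*(-1/14395) + 5810/7601 = 2881/14395 + 5810/7601 = 105533431/109416395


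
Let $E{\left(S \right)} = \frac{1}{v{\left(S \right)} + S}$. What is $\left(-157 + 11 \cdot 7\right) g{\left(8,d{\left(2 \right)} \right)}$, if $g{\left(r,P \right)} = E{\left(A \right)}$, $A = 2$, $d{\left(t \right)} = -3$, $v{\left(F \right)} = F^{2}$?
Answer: $- \frac{40}{3} \approx -13.333$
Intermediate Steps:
$E{\left(S \right)} = \frac{1}{S + S^{2}}$ ($E{\left(S \right)} = \frac{1}{S^{2} + S} = \frac{1}{S + S^{2}}$)
$g{\left(r,P \right)} = \frac{1}{6}$ ($g{\left(r,P \right)} = \frac{1}{2 \left(1 + 2\right)} = \frac{1}{2 \cdot 3} = \frac{1}{2} \cdot \frac{1}{3} = \frac{1}{6}$)
$\left(-157 + 11 \cdot 7\right) g{\left(8,d{\left(2 \right)} \right)} = \left(-157 + 11 \cdot 7\right) \frac{1}{6} = \left(-157 + 77\right) \frac{1}{6} = \left(-80\right) \frac{1}{6} = - \frac{40}{3}$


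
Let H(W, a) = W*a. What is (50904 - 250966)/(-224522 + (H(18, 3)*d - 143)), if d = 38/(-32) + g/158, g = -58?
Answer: 126439184/142041335 ≈ 0.89016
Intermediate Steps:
d = -1965/1264 (d = 38/(-32) - 58/158 = 38*(-1/32) - 58*1/158 = -19/16 - 29/79 = -1965/1264 ≈ -1.5546)
(50904 - 250966)/(-224522 + (H(18, 3)*d - 143)) = (50904 - 250966)/(-224522 + ((18*3)*(-1965/1264) - 143)) = -200062/(-224522 + (54*(-1965/1264) - 143)) = -200062/(-224522 + (-53055/632 - 143)) = -200062/(-224522 - 143431/632) = -200062/(-142041335/632) = -200062*(-632/142041335) = 126439184/142041335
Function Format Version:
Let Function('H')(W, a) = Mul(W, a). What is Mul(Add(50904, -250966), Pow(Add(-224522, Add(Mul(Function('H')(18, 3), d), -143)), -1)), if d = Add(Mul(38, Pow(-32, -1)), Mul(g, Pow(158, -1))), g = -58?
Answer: Rational(126439184, 142041335) ≈ 0.89016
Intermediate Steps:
d = Rational(-1965, 1264) (d = Add(Mul(38, Pow(-32, -1)), Mul(-58, Pow(158, -1))) = Add(Mul(38, Rational(-1, 32)), Mul(-58, Rational(1, 158))) = Add(Rational(-19, 16), Rational(-29, 79)) = Rational(-1965, 1264) ≈ -1.5546)
Mul(Add(50904, -250966), Pow(Add(-224522, Add(Mul(Function('H')(18, 3), d), -143)), -1)) = Mul(Add(50904, -250966), Pow(Add(-224522, Add(Mul(Mul(18, 3), Rational(-1965, 1264)), -143)), -1)) = Mul(-200062, Pow(Add(-224522, Add(Mul(54, Rational(-1965, 1264)), -143)), -1)) = Mul(-200062, Pow(Add(-224522, Add(Rational(-53055, 632), -143)), -1)) = Mul(-200062, Pow(Add(-224522, Rational(-143431, 632)), -1)) = Mul(-200062, Pow(Rational(-142041335, 632), -1)) = Mul(-200062, Rational(-632, 142041335)) = Rational(126439184, 142041335)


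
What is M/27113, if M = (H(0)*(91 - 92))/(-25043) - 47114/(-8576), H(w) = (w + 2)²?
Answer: 589955103/2911512803392 ≈ 0.00020263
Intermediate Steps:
H(w) = (2 + w)²
M = 589955103/107384384 (M = ((2 + 0)²*(91 - 92))/(-25043) - 47114/(-8576) = (2²*(-1))*(-1/25043) - 47114*(-1/8576) = (4*(-1))*(-1/25043) + 23557/4288 = -4*(-1/25043) + 23557/4288 = 4/25043 + 23557/4288 = 589955103/107384384 ≈ 5.4939)
M/27113 = (589955103/107384384)/27113 = (589955103/107384384)*(1/27113) = 589955103/2911512803392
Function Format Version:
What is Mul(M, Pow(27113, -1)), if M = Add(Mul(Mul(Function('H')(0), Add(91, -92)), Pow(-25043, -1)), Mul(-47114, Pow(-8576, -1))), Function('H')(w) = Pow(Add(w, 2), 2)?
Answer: Rational(589955103, 2911512803392) ≈ 0.00020263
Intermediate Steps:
Function('H')(w) = Pow(Add(2, w), 2)
M = Rational(589955103, 107384384) (M = Add(Mul(Mul(Pow(Add(2, 0), 2), Add(91, -92)), Pow(-25043, -1)), Mul(-47114, Pow(-8576, -1))) = Add(Mul(Mul(Pow(2, 2), -1), Rational(-1, 25043)), Mul(-47114, Rational(-1, 8576))) = Add(Mul(Mul(4, -1), Rational(-1, 25043)), Rational(23557, 4288)) = Add(Mul(-4, Rational(-1, 25043)), Rational(23557, 4288)) = Add(Rational(4, 25043), Rational(23557, 4288)) = Rational(589955103, 107384384) ≈ 5.4939)
Mul(M, Pow(27113, -1)) = Mul(Rational(589955103, 107384384), Pow(27113, -1)) = Mul(Rational(589955103, 107384384), Rational(1, 27113)) = Rational(589955103, 2911512803392)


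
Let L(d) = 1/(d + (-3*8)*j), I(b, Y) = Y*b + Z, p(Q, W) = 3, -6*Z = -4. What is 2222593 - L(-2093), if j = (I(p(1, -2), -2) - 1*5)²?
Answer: 31042956434/13967 ≈ 2.2226e+6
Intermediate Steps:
Z = ⅔ (Z = -⅙*(-4) = ⅔ ≈ 0.66667)
I(b, Y) = ⅔ + Y*b (I(b, Y) = Y*b + ⅔ = ⅔ + Y*b)
j = 961/9 (j = ((⅔ - 2*3) - 1*5)² = ((⅔ - 6) - 5)² = (-16/3 - 5)² = (-31/3)² = 961/9 ≈ 106.78)
L(d) = 1/(-7688/3 + d) (L(d) = 1/(d - 3*8*(961/9)) = 1/(d - 24*961/9) = 1/(d - 7688/3) = 1/(-7688/3 + d))
2222593 - L(-2093) = 2222593 - 3/(-7688 + 3*(-2093)) = 2222593 - 3/(-7688 - 6279) = 2222593 - 3/(-13967) = 2222593 - 3*(-1)/13967 = 2222593 - 1*(-3/13967) = 2222593 + 3/13967 = 31042956434/13967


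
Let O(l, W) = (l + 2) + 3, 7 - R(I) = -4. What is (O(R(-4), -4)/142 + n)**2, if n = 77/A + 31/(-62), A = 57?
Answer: 60824401/65512836 ≈ 0.92843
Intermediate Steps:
R(I) = 11 (R(I) = 7 - 1*(-4) = 7 + 4 = 11)
O(l, W) = 5 + l (O(l, W) = (2 + l) + 3 = 5 + l)
n = 97/114 (n = 77/57 + 31/(-62) = 77*(1/57) + 31*(-1/62) = 77/57 - 1/2 = 97/114 ≈ 0.85088)
(O(R(-4), -4)/142 + n)**2 = ((5 + 11)/142 + 97/114)**2 = (16*(1/142) + 97/114)**2 = (8/71 + 97/114)**2 = (7799/8094)**2 = 60824401/65512836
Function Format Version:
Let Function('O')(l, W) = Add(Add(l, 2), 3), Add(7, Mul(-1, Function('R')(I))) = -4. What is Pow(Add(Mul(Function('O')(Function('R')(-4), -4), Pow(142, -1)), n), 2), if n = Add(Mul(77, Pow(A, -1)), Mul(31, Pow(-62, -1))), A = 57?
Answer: Rational(60824401, 65512836) ≈ 0.92843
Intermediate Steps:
Function('R')(I) = 11 (Function('R')(I) = Add(7, Mul(-1, -4)) = Add(7, 4) = 11)
Function('O')(l, W) = Add(5, l) (Function('O')(l, W) = Add(Add(2, l), 3) = Add(5, l))
n = Rational(97, 114) (n = Add(Mul(77, Pow(57, -1)), Mul(31, Pow(-62, -1))) = Add(Mul(77, Rational(1, 57)), Mul(31, Rational(-1, 62))) = Add(Rational(77, 57), Rational(-1, 2)) = Rational(97, 114) ≈ 0.85088)
Pow(Add(Mul(Function('O')(Function('R')(-4), -4), Pow(142, -1)), n), 2) = Pow(Add(Mul(Add(5, 11), Pow(142, -1)), Rational(97, 114)), 2) = Pow(Add(Mul(16, Rational(1, 142)), Rational(97, 114)), 2) = Pow(Add(Rational(8, 71), Rational(97, 114)), 2) = Pow(Rational(7799, 8094), 2) = Rational(60824401, 65512836)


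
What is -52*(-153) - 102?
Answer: 7854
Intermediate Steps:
-52*(-153) - 102 = 7956 - 102 = 7854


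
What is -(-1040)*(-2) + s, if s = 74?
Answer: -2006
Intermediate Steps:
-(-1040)*(-2) + s = -(-1040)*(-2) + 74 = -130*16 + 74 = -2080 + 74 = -2006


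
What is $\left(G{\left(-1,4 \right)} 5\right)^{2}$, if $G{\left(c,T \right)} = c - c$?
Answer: $0$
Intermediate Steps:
$G{\left(c,T \right)} = 0$
$\left(G{\left(-1,4 \right)} 5\right)^{2} = \left(0 \cdot 5\right)^{2} = 0^{2} = 0$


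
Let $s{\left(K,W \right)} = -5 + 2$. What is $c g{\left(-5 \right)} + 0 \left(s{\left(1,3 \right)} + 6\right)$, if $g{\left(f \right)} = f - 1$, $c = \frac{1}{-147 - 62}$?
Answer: $\frac{6}{209} \approx 0.028708$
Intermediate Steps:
$s{\left(K,W \right)} = -3$
$c = - \frac{1}{209}$ ($c = \frac{1}{-147 - 62} = \frac{1}{-209} = - \frac{1}{209} \approx -0.0047847$)
$g{\left(f \right)} = -1 + f$
$c g{\left(-5 \right)} + 0 \left(s{\left(1,3 \right)} + 6\right) = - \frac{-1 - 5}{209} + 0 \left(-3 + 6\right) = \left(- \frac{1}{209}\right) \left(-6\right) + 0 \cdot 3 = \frac{6}{209} + 0 = \frac{6}{209}$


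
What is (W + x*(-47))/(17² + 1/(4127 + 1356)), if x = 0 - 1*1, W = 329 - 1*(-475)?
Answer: 4666033/1584588 ≈ 2.9446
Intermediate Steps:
W = 804 (W = 329 + 475 = 804)
x = -1 (x = 0 - 1 = -1)
(W + x*(-47))/(17² + 1/(4127 + 1356)) = (804 - 1*(-47))/(17² + 1/(4127 + 1356)) = (804 + 47)/(289 + 1/5483) = 851/(289 + 1/5483) = 851/(1584588/5483) = 851*(5483/1584588) = 4666033/1584588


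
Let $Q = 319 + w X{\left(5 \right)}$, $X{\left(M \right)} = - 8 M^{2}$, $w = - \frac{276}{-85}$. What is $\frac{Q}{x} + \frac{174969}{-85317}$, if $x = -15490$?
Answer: $- \frac{15198453727}{7488841870} \approx -2.0295$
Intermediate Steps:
$w = \frac{276}{85}$ ($w = \left(-276\right) \left(- \frac{1}{85}\right) = \frac{276}{85} \approx 3.2471$)
$Q = - \frac{5617}{17}$ ($Q = 319 + \frac{276 \left(- 8 \cdot 5^{2}\right)}{85} = 319 + \frac{276 \left(\left(-8\right) 25\right)}{85} = 319 + \frac{276}{85} \left(-200\right) = 319 - \frac{11040}{17} = - \frac{5617}{17} \approx -330.41$)
$\frac{Q}{x} + \frac{174969}{-85317} = - \frac{5617}{17 \left(-15490\right)} + \frac{174969}{-85317} = \left(- \frac{5617}{17}\right) \left(- \frac{1}{15490}\right) + 174969 \left(- \frac{1}{85317}\right) = \frac{5617}{263330} - \frac{58323}{28439} = - \frac{15198453727}{7488841870}$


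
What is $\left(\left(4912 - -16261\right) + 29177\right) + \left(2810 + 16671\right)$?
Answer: $69831$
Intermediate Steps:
$\left(\left(4912 - -16261\right) + 29177\right) + \left(2810 + 16671\right) = \left(\left(4912 + 16261\right) + 29177\right) + 19481 = \left(21173 + 29177\right) + 19481 = 50350 + 19481 = 69831$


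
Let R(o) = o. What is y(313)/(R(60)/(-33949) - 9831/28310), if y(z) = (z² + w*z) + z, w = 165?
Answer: -144094268478130/335451219 ≈ -4.2955e+5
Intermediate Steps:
y(z) = z² + 166*z (y(z) = (z² + 165*z) + z = z² + 166*z)
y(313)/(R(60)/(-33949) - 9831/28310) = (313*(166 + 313))/(60/(-33949) - 9831/28310) = (313*479)/(60*(-1/33949) - 9831*1/28310) = 149927/(-60/33949 - 9831/28310) = 149927/(-335451219/961096190) = 149927*(-961096190/335451219) = -144094268478130/335451219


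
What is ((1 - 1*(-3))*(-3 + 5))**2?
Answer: 64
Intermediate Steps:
((1 - 1*(-3))*(-3 + 5))**2 = ((1 + 3)*2)**2 = (4*2)**2 = 8**2 = 64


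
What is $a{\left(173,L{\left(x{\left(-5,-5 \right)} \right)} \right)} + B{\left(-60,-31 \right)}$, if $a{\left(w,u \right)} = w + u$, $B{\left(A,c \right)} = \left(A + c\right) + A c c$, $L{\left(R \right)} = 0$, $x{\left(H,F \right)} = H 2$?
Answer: $-57578$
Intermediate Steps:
$x{\left(H,F \right)} = 2 H$
$B{\left(A,c \right)} = A + c + A c^{2}$ ($B{\left(A,c \right)} = \left(A + c\right) + A c^{2} = A + c + A c^{2}$)
$a{\left(w,u \right)} = u + w$
$a{\left(173,L{\left(x{\left(-5,-5 \right)} \right)} \right)} + B{\left(-60,-31 \right)} = \left(0 + 173\right) - \left(91 + 57660\right) = 173 - 57751 = -57578$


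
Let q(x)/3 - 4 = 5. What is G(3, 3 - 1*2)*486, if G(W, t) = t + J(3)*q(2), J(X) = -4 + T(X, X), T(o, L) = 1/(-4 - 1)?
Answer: -273132/5 ≈ -54626.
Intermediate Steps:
q(x) = 27 (q(x) = 12 + 3*5 = 12 + 15 = 27)
T(o, L) = -⅕ (T(o, L) = 1/(-5) = -⅕)
J(X) = -21/5 (J(X) = -4 - ⅕ = -21/5)
G(W, t) = -567/5 + t (G(W, t) = t - 21/5*27 = t - 567/5 = -567/5 + t)
G(3, 3 - 1*2)*486 = (-567/5 + (3 - 1*2))*486 = (-567/5 + (3 - 2))*486 = (-567/5 + 1)*486 = -562/5*486 = -273132/5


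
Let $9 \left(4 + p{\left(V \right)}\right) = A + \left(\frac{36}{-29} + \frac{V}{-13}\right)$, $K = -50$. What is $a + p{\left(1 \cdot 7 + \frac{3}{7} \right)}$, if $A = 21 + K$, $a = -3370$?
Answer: $- \frac{685617}{203} \approx -3377.4$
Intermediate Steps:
$A = -29$ ($A = 21 - 50 = -29$)
$p{\left(V \right)} = - \frac{1921}{261} - \frac{V}{117}$ ($p{\left(V \right)} = -4 + \frac{-29 + \left(\frac{36}{-29} + \frac{V}{-13}\right)}{9} = -4 + \frac{-29 + \left(36 \left(- \frac{1}{29}\right) + V \left(- \frac{1}{13}\right)\right)}{9} = -4 + \frac{-29 - \left(\frac{36}{29} + \frac{V}{13}\right)}{9} = -4 + \frac{- \frac{877}{29} - \frac{V}{13}}{9} = -4 - \left(\frac{877}{261} + \frac{V}{117}\right) = - \frac{1921}{261} - \frac{V}{117}$)
$a + p{\left(1 \cdot 7 + \frac{3}{7} \right)} = -3370 - \left(\frac{1921}{261} + \frac{1 \cdot 7 + \frac{3}{7}}{117}\right) = -3370 - \left(\frac{1921}{261} + \frac{7 + 3 \cdot \frac{1}{7}}{117}\right) = -3370 - \left(\frac{1921}{261} + \frac{7 + \frac{3}{7}}{117}\right) = -3370 - \frac{1507}{203} = - \frac{685617}{203}$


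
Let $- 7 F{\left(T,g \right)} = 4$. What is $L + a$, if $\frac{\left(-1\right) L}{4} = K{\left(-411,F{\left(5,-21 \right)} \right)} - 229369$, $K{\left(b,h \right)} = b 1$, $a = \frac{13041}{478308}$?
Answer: $\frac{6371340029}{6932} \approx 9.1912 \cdot 10^{5}$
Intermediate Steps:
$F{\left(T,g \right)} = - \frac{4}{7}$ ($F{\left(T,g \right)} = \left(- \frac{1}{7}\right) 4 = - \frac{4}{7}$)
$a = \frac{189}{6932}$ ($a = 13041 \cdot \frac{1}{478308} = \frac{189}{6932} \approx 0.027265$)
$K{\left(b,h \right)} = b$
$L = 919120$ ($L = - 4 \left(-411 - 229369\right) = \left(-4\right) \left(-229780\right) = 919120$)
$L + a = 919120 + \frac{189}{6932} = \frac{6371340029}{6932}$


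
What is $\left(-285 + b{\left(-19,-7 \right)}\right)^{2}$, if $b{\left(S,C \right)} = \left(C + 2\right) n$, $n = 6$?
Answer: $99225$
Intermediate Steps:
$b{\left(S,C \right)} = 12 + 6 C$ ($b{\left(S,C \right)} = \left(C + 2\right) 6 = \left(2 + C\right) 6 = 12 + 6 C$)
$\left(-285 + b{\left(-19,-7 \right)}\right)^{2} = \left(-285 + \left(12 + 6 \left(-7\right)\right)\right)^{2} = \left(-285 + \left(12 - 42\right)\right)^{2} = \left(-285 - 30\right)^{2} = \left(-315\right)^{2} = 99225$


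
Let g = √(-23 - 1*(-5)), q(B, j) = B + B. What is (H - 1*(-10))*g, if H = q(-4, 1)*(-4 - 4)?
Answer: 222*I*√2 ≈ 313.96*I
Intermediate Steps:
q(B, j) = 2*B
H = 64 (H = (2*(-4))*(-4 - 4) = -8*(-8) = 64)
g = 3*I*√2 (g = √(-23 + 5) = √(-18) = 3*I*√2 ≈ 4.2426*I)
(H - 1*(-10))*g = (64 - 1*(-10))*(3*I*√2) = (64 + 10)*(3*I*√2) = 74*(3*I*√2) = 222*I*√2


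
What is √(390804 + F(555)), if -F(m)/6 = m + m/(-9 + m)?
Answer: 3*√356513521/91 ≈ 622.47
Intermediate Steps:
F(m) = -6*m - 6*m/(-9 + m) (F(m) = -6*(m + m/(-9 + m)) = -6*m - 6*m/(-9 + m))
√(390804 + F(555)) = √(390804 + 6*555*(8 - 1*555)/(-9 + 555)) = √(390804 + 6*555*(8 - 555)/546) = √(390804 + 6*555*(1/546)*(-547)) = √(390804 - 303585/91) = √(35259579/91) = 3*√356513521/91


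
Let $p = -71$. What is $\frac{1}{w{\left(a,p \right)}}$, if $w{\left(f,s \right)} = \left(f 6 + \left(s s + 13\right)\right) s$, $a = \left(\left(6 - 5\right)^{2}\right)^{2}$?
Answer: $- \frac{1}{359260} \approx -2.7835 \cdot 10^{-6}$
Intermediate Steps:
$a = 1$ ($a = \left(1^{2}\right)^{2} = 1^{2} = 1$)
$w{\left(f,s \right)} = s \left(13 + s^{2} + 6 f\right)$ ($w{\left(f,s \right)} = \left(6 f + \left(s^{2} + 13\right)\right) s = \left(6 f + \left(13 + s^{2}\right)\right) s = \left(13 + s^{2} + 6 f\right) s = s \left(13 + s^{2} + 6 f\right)$)
$\frac{1}{w{\left(a,p \right)}} = \frac{1}{\left(-71\right) \left(13 + \left(-71\right)^{2} + 6 \cdot 1\right)} = \frac{1}{\left(-71\right) \left(13 + 5041 + 6\right)} = \frac{1}{\left(-71\right) 5060} = \frac{1}{-359260} = - \frac{1}{359260}$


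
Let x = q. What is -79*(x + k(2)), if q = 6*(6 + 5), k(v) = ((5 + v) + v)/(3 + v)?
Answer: -26781/5 ≈ -5356.2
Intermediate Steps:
k(v) = (5 + 2*v)/(3 + v)
q = 66 (q = 6*11 = 66)
x = 66
-79*(x + k(2)) = -79*(66 + (5 + 2*2)/(3 + 2)) = -79*(66 + (5 + 4)/5) = -79*(66 + (⅕)*9) = -79*(66 + 9/5) = -79*339/5 = -26781/5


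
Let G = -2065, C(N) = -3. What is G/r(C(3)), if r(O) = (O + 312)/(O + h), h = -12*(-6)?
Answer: -47495/103 ≈ -461.12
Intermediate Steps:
h = 72
r(O) = (312 + O)/(72 + O) (r(O) = (O + 312)/(O + 72) = (312 + O)/(72 + O))
G/r(C(3)) = -2065*(72 - 3)/(312 - 3) = -2065/(309/69) = -2065/((1/69)*309) = -2065/103/23 = -2065*23/103 = -47495/103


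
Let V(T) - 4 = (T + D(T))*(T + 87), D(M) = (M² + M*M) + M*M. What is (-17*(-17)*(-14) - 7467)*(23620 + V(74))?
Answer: -30859974798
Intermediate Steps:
D(M) = 3*M² (D(M) = (M² + M²) + M² = 2*M² + M² = 3*M²)
V(T) = 4 + (87 + T)*(T + 3*T²) (V(T) = 4 + (T + 3*T²)*(T + 87) = 4 + (T + 3*T²)*(87 + T) = 4 + (87 + T)*(T + 3*T²))
(-17*(-17)*(-14) - 7467)*(23620 + V(74)) = (-17*(-17)*(-14) - 7467)*(23620 + (4 + 3*74³ + 87*74 + 262*74²)) = (289*(-14) - 7467)*(23620 + (4 + 3*405224 + 6438 + 262*5476)) = (-4046 - 7467)*(23620 + (4 + 1215672 + 6438 + 1434712)) = -11513*(23620 + 2656826) = -11513*2680446 = -30859974798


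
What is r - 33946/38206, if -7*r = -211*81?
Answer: 46624366/19103 ≈ 2440.7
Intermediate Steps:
r = 17091/7 (r = -(-211)*81/7 = -⅐*(-17091) = 17091/7 ≈ 2441.6)
r - 33946/38206 = 17091/7 - 33946/38206 = 17091/7 - 1*16973/19103 = 17091/7 - 16973/19103 = 46624366/19103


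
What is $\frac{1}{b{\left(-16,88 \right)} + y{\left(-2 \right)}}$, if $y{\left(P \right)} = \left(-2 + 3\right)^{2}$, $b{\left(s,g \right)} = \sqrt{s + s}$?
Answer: $\frac{1}{33} - \frac{4 i \sqrt{2}}{33} \approx 0.030303 - 0.17142 i$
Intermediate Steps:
$b{\left(s,g \right)} = \sqrt{2} \sqrt{s}$ ($b{\left(s,g \right)} = \sqrt{2 s} = \sqrt{2} \sqrt{s}$)
$y{\left(P \right)} = 1$ ($y{\left(P \right)} = 1^{2} = 1$)
$\frac{1}{b{\left(-16,88 \right)} + y{\left(-2 \right)}} = \frac{1}{\sqrt{2} \sqrt{-16} + 1} = \frac{1}{\sqrt{2} \cdot 4 i + 1} = \frac{1}{4 i \sqrt{2} + 1} = \frac{1}{1 + 4 i \sqrt{2}}$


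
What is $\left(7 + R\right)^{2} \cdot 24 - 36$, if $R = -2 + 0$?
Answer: $564$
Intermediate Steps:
$R = -2$
$\left(7 + R\right)^{2} \cdot 24 - 36 = \left(7 - 2\right)^{2} \cdot 24 - 36 = 5^{2} \cdot 24 - 36 = 25 \cdot 24 - 36 = 600 - 36 = 564$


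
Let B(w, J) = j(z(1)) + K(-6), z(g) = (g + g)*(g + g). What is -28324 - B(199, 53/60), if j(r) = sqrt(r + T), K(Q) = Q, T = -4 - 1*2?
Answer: -28318 - I*sqrt(2) ≈ -28318.0 - 1.4142*I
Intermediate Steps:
T = -6 (T = -4 - 2 = -6)
z(g) = 4*g**2 (z(g) = (2*g)*(2*g) = 4*g**2)
j(r) = sqrt(-6 + r) (j(r) = sqrt(r - 6) = sqrt(-6 + r))
B(w, J) = -6 + I*sqrt(2) (B(w, J) = sqrt(-6 + 4*1**2) - 6 = sqrt(-6 + 4*1) - 6 = sqrt(-6 + 4) - 6 = sqrt(-2) - 6 = I*sqrt(2) - 6 = -6 + I*sqrt(2))
-28324 - B(199, 53/60) = -28324 - (-6 + I*sqrt(2)) = -28324 + (6 - I*sqrt(2)) = -28318 - I*sqrt(2)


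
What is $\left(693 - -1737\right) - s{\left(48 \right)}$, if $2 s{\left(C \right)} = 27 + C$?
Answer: $\frac{4785}{2} \approx 2392.5$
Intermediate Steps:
$s{\left(C \right)} = \frac{27}{2} + \frac{C}{2}$ ($s{\left(C \right)} = \frac{27 + C}{2} = \frac{27}{2} + \frac{C}{2}$)
$\left(693 - -1737\right) - s{\left(48 \right)} = \left(693 - -1737\right) - \left(\frac{27}{2} + \frac{1}{2} \cdot 48\right) = \left(693 + 1737\right) - \left(\frac{27}{2} + 24\right) = 2430 - \frac{75}{2} = \frac{4785}{2}$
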